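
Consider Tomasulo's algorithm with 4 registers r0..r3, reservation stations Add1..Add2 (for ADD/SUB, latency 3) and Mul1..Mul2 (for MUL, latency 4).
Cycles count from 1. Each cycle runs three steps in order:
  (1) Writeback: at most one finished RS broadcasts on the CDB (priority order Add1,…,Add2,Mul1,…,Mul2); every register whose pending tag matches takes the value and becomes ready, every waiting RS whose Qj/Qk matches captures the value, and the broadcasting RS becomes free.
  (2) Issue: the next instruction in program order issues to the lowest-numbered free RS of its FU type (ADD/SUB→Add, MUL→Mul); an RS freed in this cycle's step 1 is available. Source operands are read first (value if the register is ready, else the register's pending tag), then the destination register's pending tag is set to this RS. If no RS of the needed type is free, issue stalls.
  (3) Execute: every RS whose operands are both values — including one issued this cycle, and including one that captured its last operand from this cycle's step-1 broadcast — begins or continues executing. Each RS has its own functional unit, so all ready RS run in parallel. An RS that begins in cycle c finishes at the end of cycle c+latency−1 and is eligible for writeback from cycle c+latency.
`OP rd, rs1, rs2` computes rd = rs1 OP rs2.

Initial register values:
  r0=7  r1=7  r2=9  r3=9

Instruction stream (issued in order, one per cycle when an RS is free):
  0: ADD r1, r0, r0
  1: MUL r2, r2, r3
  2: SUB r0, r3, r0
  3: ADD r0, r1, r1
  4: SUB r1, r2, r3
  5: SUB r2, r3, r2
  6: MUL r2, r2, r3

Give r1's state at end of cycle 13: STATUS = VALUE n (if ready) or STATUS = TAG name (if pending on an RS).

STATUS = VALUE 72

c1: issue ADD r1<-Add1 | r0:7,r1:Add1,r2:9,r3:9
c2: issue MUL r2<-Mul1 | r0:7,r1:Add1,r2:Mul1,r3:9
c3: issue SUB r0<-Add2 | r0:Add2,r1:Add1,r2:Mul1,r3:9
c4: CDB Add1=14; issue ADD r0<-Add1 | r0:Add1,r1:14,r2:Mul1,r3:9
c5: stall | r0:Add1,r1:14,r2:Mul1,r3:9
c6: CDB Add2=2; issue SUB r1<-Add2 | r0:Add1,r1:Add2,r2:Mul1,r3:9
c7: CDB Add1=28; issue SUB r2<-Add1 | r0:28,r1:Add2,r2:Add1,r3:9
c8: CDB Mul1=81; issue MUL r2<-Mul1 | r0:28,r1:Add2,r2:Mul1,r3:9
c9: - | r0:28,r1:Add2,r2:Mul1,r3:9
c10: - | r0:28,r1:Add2,r2:Mul1,r3:9
c11: CDB Add1=-72 | r0:28,r1:Add2,r2:Mul1,r3:9
c12: CDB Add2=72 | r0:28,r1:72,r2:Mul1,r3:9
c13: - | r0:28,r1:72,r2:Mul1,r3:9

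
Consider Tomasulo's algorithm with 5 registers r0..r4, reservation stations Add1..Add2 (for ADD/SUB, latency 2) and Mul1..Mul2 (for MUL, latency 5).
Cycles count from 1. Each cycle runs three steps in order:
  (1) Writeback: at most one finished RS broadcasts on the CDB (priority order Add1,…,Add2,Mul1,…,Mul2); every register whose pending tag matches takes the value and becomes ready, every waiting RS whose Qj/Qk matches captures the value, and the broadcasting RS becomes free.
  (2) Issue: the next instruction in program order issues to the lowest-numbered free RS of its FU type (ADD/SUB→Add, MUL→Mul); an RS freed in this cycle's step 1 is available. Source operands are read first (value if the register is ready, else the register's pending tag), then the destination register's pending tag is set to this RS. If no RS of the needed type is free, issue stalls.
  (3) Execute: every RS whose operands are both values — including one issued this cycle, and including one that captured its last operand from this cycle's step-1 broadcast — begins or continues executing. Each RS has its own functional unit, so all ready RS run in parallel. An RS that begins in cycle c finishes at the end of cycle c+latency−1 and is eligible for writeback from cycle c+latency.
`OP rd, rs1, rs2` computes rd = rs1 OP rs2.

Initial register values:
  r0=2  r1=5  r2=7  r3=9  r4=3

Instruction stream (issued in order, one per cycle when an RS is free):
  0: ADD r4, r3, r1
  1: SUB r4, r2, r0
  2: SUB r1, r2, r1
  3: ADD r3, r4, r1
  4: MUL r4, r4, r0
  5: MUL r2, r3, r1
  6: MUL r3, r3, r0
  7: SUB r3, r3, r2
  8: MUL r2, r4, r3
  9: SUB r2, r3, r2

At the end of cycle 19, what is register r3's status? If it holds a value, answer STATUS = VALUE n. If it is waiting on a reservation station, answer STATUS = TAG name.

c1: issue ADD r4<-Add1 | r0:2,r1:5,r2:7,r3:9,r4:Add1
c2: issue SUB r4<-Add2 | r0:2,r1:5,r2:7,r3:9,r4:Add2
c3: CDB Add1=14; issue SUB r1<-Add1 | r0:2,r1:Add1,r2:7,r3:9,r4:Add2
c4: CDB Add2=5; issue ADD r3<-Add2 | r0:2,r1:Add1,r2:7,r3:Add2,r4:5
c5: CDB Add1=2; issue MUL r4<-Mul1 | r0:2,r1:2,r2:7,r3:Add2,r4:Mul1
c6: issue MUL r2<-Mul2 | r0:2,r1:2,r2:Mul2,r3:Add2,r4:Mul1
c7: CDB Add2=7; stall | r0:2,r1:2,r2:Mul2,r3:7,r4:Mul1
c8: stall | r0:2,r1:2,r2:Mul2,r3:7,r4:Mul1
c9: stall | r0:2,r1:2,r2:Mul2,r3:7,r4:Mul1
c10: CDB Mul1=10; issue MUL r3<-Mul1 | r0:2,r1:2,r2:Mul2,r3:Mul1,r4:10
c11: issue SUB r3<-Add1 | r0:2,r1:2,r2:Mul2,r3:Add1,r4:10
c12: CDB Mul2=14; issue MUL r2<-Mul2 | r0:2,r1:2,r2:Mul2,r3:Add1,r4:10
c13: issue SUB r2<-Add2 | r0:2,r1:2,r2:Add2,r3:Add1,r4:10
c14: - | r0:2,r1:2,r2:Add2,r3:Add1,r4:10
c15: CDB Mul1=14 | r0:2,r1:2,r2:Add2,r3:Add1,r4:10
c16: - | r0:2,r1:2,r2:Add2,r3:Add1,r4:10
c17: CDB Add1=0 | r0:2,r1:2,r2:Add2,r3:0,r4:10
c18: - | r0:2,r1:2,r2:Add2,r3:0,r4:10
c19: - | r0:2,r1:2,r2:Add2,r3:0,r4:10

STATUS = VALUE 0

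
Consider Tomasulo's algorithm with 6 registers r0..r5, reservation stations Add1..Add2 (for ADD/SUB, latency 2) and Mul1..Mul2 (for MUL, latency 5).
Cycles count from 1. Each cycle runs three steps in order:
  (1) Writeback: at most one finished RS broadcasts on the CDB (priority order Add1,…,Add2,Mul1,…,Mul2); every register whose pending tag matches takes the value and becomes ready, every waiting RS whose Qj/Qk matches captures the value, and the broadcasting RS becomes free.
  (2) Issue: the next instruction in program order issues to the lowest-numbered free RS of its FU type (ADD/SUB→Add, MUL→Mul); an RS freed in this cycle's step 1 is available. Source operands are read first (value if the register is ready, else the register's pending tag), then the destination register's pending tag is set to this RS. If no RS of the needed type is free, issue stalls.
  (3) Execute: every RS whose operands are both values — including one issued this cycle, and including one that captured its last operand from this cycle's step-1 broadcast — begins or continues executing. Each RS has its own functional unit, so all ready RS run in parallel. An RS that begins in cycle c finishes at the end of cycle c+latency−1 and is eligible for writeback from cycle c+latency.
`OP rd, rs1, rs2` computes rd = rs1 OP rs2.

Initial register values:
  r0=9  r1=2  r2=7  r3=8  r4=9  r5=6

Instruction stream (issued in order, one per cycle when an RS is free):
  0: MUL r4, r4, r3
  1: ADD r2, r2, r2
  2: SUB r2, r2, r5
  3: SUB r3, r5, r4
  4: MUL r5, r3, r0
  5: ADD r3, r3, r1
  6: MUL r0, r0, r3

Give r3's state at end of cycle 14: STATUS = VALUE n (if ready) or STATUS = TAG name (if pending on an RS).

cycle 1: issue MUL r4<-Mul1 // r0:9,r1:2,r2:7,r3:8,r4:Mul1,r5:6
cycle 2: issue ADD r2<-Add1 // r0:9,r1:2,r2:Add1,r3:8,r4:Mul1,r5:6
cycle 3: issue SUB r2<-Add2 // r0:9,r1:2,r2:Add2,r3:8,r4:Mul1,r5:6
cycle 4: CDB Add1=14; issue SUB r3<-Add1 // r0:9,r1:2,r2:Add2,r3:Add1,r4:Mul1,r5:6
cycle 5: issue MUL r5<-Mul2 // r0:9,r1:2,r2:Add2,r3:Add1,r4:Mul1,r5:Mul2
cycle 6: CDB Add2=8; issue ADD r3<-Add2 // r0:9,r1:2,r2:8,r3:Add2,r4:Mul1,r5:Mul2
cycle 7: CDB Mul1=72; issue MUL r0<-Mul1 // r0:Mul1,r1:2,r2:8,r3:Add2,r4:72,r5:Mul2
cycle 8: - // r0:Mul1,r1:2,r2:8,r3:Add2,r4:72,r5:Mul2
cycle 9: CDB Add1=-66 // r0:Mul1,r1:2,r2:8,r3:Add2,r4:72,r5:Mul2
cycle 10: - // r0:Mul1,r1:2,r2:8,r3:Add2,r4:72,r5:Mul2
cycle 11: CDB Add2=-64 // r0:Mul1,r1:2,r2:8,r3:-64,r4:72,r5:Mul2
cycle 12: - // r0:Mul1,r1:2,r2:8,r3:-64,r4:72,r5:Mul2
cycle 13: - // r0:Mul1,r1:2,r2:8,r3:-64,r4:72,r5:Mul2
cycle 14: CDB Mul2=-594 // r0:Mul1,r1:2,r2:8,r3:-64,r4:72,r5:-594

STATUS = VALUE -64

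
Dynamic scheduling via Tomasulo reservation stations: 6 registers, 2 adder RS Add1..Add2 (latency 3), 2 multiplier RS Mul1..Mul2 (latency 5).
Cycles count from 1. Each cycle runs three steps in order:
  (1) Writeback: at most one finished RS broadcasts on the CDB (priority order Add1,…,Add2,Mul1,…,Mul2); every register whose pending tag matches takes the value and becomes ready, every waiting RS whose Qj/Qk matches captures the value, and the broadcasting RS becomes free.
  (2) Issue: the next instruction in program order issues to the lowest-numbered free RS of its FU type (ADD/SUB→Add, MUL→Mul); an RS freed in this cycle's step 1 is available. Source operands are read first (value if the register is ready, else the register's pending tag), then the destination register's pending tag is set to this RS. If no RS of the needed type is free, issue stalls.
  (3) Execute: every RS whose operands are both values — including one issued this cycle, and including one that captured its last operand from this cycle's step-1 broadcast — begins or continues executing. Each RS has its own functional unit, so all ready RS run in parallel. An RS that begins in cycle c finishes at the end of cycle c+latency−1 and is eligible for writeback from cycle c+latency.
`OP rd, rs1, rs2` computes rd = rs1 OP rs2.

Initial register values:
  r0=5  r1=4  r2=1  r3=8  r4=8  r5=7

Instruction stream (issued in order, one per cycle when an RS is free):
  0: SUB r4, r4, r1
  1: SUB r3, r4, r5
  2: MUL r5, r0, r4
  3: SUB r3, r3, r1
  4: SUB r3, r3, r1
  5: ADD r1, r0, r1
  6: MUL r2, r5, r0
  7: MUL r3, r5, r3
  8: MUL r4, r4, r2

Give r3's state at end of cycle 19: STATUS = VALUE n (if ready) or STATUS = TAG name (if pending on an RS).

c1: issue SUB r4<-Add1 | r0:5,r1:4,r2:1,r3:8,r4:Add1,r5:7
c2: issue SUB r3<-Add2 | r0:5,r1:4,r2:1,r3:Add2,r4:Add1,r5:7
c3: issue MUL r5<-Mul1 | r0:5,r1:4,r2:1,r3:Add2,r4:Add1,r5:Mul1
c4: CDB Add1=4; issue SUB r3<-Add1 | r0:5,r1:4,r2:1,r3:Add1,r4:4,r5:Mul1
c5: stall | r0:5,r1:4,r2:1,r3:Add1,r4:4,r5:Mul1
c6: stall | r0:5,r1:4,r2:1,r3:Add1,r4:4,r5:Mul1
c7: CDB Add2=-3; issue SUB r3<-Add2 | r0:5,r1:4,r2:1,r3:Add2,r4:4,r5:Mul1
c8: stall | r0:5,r1:4,r2:1,r3:Add2,r4:4,r5:Mul1
c9: CDB Mul1=20; stall | r0:5,r1:4,r2:1,r3:Add2,r4:4,r5:20
c10: CDB Add1=-7; issue ADD r1<-Add1 | r0:5,r1:Add1,r2:1,r3:Add2,r4:4,r5:20
c11: issue MUL r2<-Mul1 | r0:5,r1:Add1,r2:Mul1,r3:Add2,r4:4,r5:20
c12: issue MUL r3<-Mul2 | r0:5,r1:Add1,r2:Mul1,r3:Mul2,r4:4,r5:20
c13: CDB Add1=9; stall | r0:5,r1:9,r2:Mul1,r3:Mul2,r4:4,r5:20
c14: CDB Add2=-11; stall | r0:5,r1:9,r2:Mul1,r3:Mul2,r4:4,r5:20
c15: stall | r0:5,r1:9,r2:Mul1,r3:Mul2,r4:4,r5:20
c16: CDB Mul1=100; issue MUL r4<-Mul1 | r0:5,r1:9,r2:100,r3:Mul2,r4:Mul1,r5:20
c17: - | r0:5,r1:9,r2:100,r3:Mul2,r4:Mul1,r5:20
c18: - | r0:5,r1:9,r2:100,r3:Mul2,r4:Mul1,r5:20
c19: CDB Mul2=-220 | r0:5,r1:9,r2:100,r3:-220,r4:Mul1,r5:20

STATUS = VALUE -220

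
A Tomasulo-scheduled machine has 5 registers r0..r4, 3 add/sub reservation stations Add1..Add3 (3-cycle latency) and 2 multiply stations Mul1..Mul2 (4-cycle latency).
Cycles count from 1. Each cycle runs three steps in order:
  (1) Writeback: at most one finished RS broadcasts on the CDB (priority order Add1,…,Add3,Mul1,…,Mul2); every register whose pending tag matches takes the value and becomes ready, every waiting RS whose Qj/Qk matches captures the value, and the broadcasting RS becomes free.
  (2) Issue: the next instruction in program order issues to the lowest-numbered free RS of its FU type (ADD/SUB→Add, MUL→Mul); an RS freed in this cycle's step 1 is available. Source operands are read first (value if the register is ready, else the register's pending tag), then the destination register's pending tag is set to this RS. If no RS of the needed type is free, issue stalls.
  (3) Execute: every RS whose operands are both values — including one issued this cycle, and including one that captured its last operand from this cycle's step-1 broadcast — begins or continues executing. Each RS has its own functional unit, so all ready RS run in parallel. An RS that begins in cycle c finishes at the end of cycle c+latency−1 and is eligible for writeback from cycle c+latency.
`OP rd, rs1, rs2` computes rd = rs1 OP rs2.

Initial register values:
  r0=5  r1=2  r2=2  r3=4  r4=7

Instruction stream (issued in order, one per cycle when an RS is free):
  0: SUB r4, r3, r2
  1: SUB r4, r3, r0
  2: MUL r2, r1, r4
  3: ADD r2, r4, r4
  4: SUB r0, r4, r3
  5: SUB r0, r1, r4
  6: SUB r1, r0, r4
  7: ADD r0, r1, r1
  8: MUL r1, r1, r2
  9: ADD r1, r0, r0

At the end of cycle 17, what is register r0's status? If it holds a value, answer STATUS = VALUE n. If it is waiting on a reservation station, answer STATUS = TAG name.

c1: issue SUB r4<-Add1 | r0:5,r1:2,r2:2,r3:4,r4:Add1
c2: issue SUB r4<-Add2 | r0:5,r1:2,r2:2,r3:4,r4:Add2
c3: issue MUL r2<-Mul1 | r0:5,r1:2,r2:Mul1,r3:4,r4:Add2
c4: CDB Add1=2; issue ADD r2<-Add1 | r0:5,r1:2,r2:Add1,r3:4,r4:Add2
c5: CDB Add2=-1; issue SUB r0<-Add2 | r0:Add2,r1:2,r2:Add1,r3:4,r4:-1
c6: issue SUB r0<-Add3 | r0:Add3,r1:2,r2:Add1,r3:4,r4:-1
c7: stall | r0:Add3,r1:2,r2:Add1,r3:4,r4:-1
c8: CDB Add1=-2; issue SUB r1<-Add1 | r0:Add3,r1:Add1,r2:-2,r3:4,r4:-1
c9: CDB Add2=-5; issue ADD r0<-Add2 | r0:Add2,r1:Add1,r2:-2,r3:4,r4:-1
c10: CDB Add3=3; issue MUL r1<-Mul2 | r0:Add2,r1:Mul2,r2:-2,r3:4,r4:-1
c11: CDB Mul1=-2; issue ADD r1<-Add3 | r0:Add2,r1:Add3,r2:-2,r3:4,r4:-1
c12: - | r0:Add2,r1:Add3,r2:-2,r3:4,r4:-1
c13: CDB Add1=4 | r0:Add2,r1:Add3,r2:-2,r3:4,r4:-1
c14: - | r0:Add2,r1:Add3,r2:-2,r3:4,r4:-1
c15: - | r0:Add2,r1:Add3,r2:-2,r3:4,r4:-1
c16: CDB Add2=8 | r0:8,r1:Add3,r2:-2,r3:4,r4:-1
c17: CDB Mul2=-8 | r0:8,r1:Add3,r2:-2,r3:4,r4:-1

STATUS = VALUE 8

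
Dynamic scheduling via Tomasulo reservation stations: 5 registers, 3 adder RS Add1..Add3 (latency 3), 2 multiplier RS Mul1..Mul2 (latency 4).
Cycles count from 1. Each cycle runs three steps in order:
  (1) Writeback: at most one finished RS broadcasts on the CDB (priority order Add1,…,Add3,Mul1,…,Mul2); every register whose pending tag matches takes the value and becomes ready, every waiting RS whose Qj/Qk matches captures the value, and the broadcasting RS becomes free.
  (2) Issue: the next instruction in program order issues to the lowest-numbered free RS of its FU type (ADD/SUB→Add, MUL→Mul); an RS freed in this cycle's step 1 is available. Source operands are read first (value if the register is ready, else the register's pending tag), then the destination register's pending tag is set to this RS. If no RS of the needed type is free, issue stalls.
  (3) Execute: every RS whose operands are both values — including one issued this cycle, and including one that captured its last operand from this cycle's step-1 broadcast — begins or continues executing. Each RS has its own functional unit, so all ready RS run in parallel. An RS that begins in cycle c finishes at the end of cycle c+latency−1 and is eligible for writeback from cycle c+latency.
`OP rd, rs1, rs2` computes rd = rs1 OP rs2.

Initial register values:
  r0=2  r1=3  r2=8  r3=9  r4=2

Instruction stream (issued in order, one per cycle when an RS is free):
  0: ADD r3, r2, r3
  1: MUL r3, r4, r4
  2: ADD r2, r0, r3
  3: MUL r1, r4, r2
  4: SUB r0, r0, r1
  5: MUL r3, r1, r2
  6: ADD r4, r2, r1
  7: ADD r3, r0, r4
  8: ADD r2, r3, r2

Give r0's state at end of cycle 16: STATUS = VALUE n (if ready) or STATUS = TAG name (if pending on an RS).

c1: issue ADD r3<-Add1 | r0:2,r1:3,r2:8,r3:Add1,r4:2
c2: issue MUL r3<-Mul1 | r0:2,r1:3,r2:8,r3:Mul1,r4:2
c3: issue ADD r2<-Add2 | r0:2,r1:3,r2:Add2,r3:Mul1,r4:2
c4: CDB Add1=17; issue MUL r1<-Mul2 | r0:2,r1:Mul2,r2:Add2,r3:Mul1,r4:2
c5: issue SUB r0<-Add1 | r0:Add1,r1:Mul2,r2:Add2,r3:Mul1,r4:2
c6: CDB Mul1=4; issue MUL r3<-Mul1 | r0:Add1,r1:Mul2,r2:Add2,r3:Mul1,r4:2
c7: issue ADD r4<-Add3 | r0:Add1,r1:Mul2,r2:Add2,r3:Mul1,r4:Add3
c8: stall | r0:Add1,r1:Mul2,r2:Add2,r3:Mul1,r4:Add3
c9: CDB Add2=6; issue ADD r3<-Add2 | r0:Add1,r1:Mul2,r2:6,r3:Add2,r4:Add3
c10: stall | r0:Add1,r1:Mul2,r2:6,r3:Add2,r4:Add3
c11: stall | r0:Add1,r1:Mul2,r2:6,r3:Add2,r4:Add3
c12: stall | r0:Add1,r1:Mul2,r2:6,r3:Add2,r4:Add3
c13: CDB Mul2=12; stall | r0:Add1,r1:12,r2:6,r3:Add2,r4:Add3
c14: stall | r0:Add1,r1:12,r2:6,r3:Add2,r4:Add3
c15: stall | r0:Add1,r1:12,r2:6,r3:Add2,r4:Add3
c16: CDB Add1=-10; issue ADD r2<-Add1 | r0:-10,r1:12,r2:Add1,r3:Add2,r4:Add3

STATUS = VALUE -10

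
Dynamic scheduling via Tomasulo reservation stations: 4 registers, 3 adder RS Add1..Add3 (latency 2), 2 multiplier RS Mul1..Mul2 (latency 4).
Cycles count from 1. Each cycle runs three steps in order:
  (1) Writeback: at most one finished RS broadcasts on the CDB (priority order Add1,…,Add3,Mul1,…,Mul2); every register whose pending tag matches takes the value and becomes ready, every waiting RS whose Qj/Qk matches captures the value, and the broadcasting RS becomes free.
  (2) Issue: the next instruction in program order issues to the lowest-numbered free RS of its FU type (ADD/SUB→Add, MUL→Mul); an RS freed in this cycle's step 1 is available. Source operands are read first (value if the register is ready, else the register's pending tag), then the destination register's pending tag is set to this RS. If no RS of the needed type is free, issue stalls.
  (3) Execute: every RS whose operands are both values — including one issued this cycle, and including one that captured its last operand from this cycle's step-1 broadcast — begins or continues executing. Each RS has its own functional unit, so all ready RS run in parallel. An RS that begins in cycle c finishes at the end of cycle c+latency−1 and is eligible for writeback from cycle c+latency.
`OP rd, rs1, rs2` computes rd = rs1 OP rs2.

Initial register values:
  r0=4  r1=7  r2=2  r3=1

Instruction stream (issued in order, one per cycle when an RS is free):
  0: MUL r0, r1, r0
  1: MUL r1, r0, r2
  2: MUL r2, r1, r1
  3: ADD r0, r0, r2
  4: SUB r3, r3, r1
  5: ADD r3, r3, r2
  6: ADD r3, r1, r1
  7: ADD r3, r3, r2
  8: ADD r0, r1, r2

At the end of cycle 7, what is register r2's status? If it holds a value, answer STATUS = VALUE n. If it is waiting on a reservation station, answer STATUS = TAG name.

cycle 1: issue MUL r0<-Mul1 // r0:Mul1,r1:7,r2:2,r3:1
cycle 2: issue MUL r1<-Mul2 // r0:Mul1,r1:Mul2,r2:2,r3:1
cycle 3: stall // r0:Mul1,r1:Mul2,r2:2,r3:1
cycle 4: stall // r0:Mul1,r1:Mul2,r2:2,r3:1
cycle 5: CDB Mul1=28; issue MUL r2<-Mul1 // r0:28,r1:Mul2,r2:Mul1,r3:1
cycle 6: issue ADD r0<-Add1 // r0:Add1,r1:Mul2,r2:Mul1,r3:1
cycle 7: issue SUB r3<-Add2 // r0:Add1,r1:Mul2,r2:Mul1,r3:Add2

STATUS = TAG Mul1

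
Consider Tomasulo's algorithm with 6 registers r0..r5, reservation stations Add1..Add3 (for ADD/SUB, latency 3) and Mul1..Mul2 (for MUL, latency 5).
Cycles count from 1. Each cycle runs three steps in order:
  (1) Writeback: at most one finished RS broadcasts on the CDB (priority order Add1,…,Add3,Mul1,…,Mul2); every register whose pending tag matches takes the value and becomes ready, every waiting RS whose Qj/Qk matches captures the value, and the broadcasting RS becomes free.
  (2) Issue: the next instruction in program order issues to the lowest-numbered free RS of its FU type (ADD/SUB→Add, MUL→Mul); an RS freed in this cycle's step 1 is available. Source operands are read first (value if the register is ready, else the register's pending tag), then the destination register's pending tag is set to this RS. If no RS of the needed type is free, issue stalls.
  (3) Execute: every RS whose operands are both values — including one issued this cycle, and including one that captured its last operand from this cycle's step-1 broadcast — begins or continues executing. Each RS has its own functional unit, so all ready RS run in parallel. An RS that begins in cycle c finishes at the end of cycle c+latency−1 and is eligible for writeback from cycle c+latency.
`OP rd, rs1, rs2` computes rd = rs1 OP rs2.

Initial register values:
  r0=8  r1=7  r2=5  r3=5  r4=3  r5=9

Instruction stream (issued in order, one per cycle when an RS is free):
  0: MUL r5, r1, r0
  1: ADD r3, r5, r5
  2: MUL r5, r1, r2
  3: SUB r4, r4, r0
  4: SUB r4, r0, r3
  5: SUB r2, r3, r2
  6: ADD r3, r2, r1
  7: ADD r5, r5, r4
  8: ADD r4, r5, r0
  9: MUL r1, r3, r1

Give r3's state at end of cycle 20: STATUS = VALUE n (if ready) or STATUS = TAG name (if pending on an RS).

cycle 1: issue MUL r5<-Mul1 // r0:8,r1:7,r2:5,r3:5,r4:3,r5:Mul1
cycle 2: issue ADD r3<-Add1 // r0:8,r1:7,r2:5,r3:Add1,r4:3,r5:Mul1
cycle 3: issue MUL r5<-Mul2 // r0:8,r1:7,r2:5,r3:Add1,r4:3,r5:Mul2
cycle 4: issue SUB r4<-Add2 // r0:8,r1:7,r2:5,r3:Add1,r4:Add2,r5:Mul2
cycle 5: issue SUB r4<-Add3 // r0:8,r1:7,r2:5,r3:Add1,r4:Add3,r5:Mul2
cycle 6: CDB Mul1=56; stall // r0:8,r1:7,r2:5,r3:Add1,r4:Add3,r5:Mul2
cycle 7: CDB Add2=-5; issue SUB r2<-Add2 // r0:8,r1:7,r2:Add2,r3:Add1,r4:Add3,r5:Mul2
cycle 8: CDB Mul2=35; stall // r0:8,r1:7,r2:Add2,r3:Add1,r4:Add3,r5:35
cycle 9: CDB Add1=112; issue ADD r3<-Add1 // r0:8,r1:7,r2:Add2,r3:Add1,r4:Add3,r5:35
cycle 10: stall // r0:8,r1:7,r2:Add2,r3:Add1,r4:Add3,r5:35
cycle 11: stall // r0:8,r1:7,r2:Add2,r3:Add1,r4:Add3,r5:35
cycle 12: CDB Add2=107; issue ADD r5<-Add2 // r0:8,r1:7,r2:107,r3:Add1,r4:Add3,r5:Add2
cycle 13: CDB Add3=-104; issue ADD r4<-Add3 // r0:8,r1:7,r2:107,r3:Add1,r4:Add3,r5:Add2
cycle 14: issue MUL r1<-Mul1 // r0:8,r1:Mul1,r2:107,r3:Add1,r4:Add3,r5:Add2
cycle 15: CDB Add1=114 // r0:8,r1:Mul1,r2:107,r3:114,r4:Add3,r5:Add2
cycle 16: CDB Add2=-69 // r0:8,r1:Mul1,r2:107,r3:114,r4:Add3,r5:-69
cycle 17: - // r0:8,r1:Mul1,r2:107,r3:114,r4:Add3,r5:-69
cycle 18: - // r0:8,r1:Mul1,r2:107,r3:114,r4:Add3,r5:-69
cycle 19: CDB Add3=-61 // r0:8,r1:Mul1,r2:107,r3:114,r4:-61,r5:-69
cycle 20: CDB Mul1=798 // r0:8,r1:798,r2:107,r3:114,r4:-61,r5:-69

STATUS = VALUE 114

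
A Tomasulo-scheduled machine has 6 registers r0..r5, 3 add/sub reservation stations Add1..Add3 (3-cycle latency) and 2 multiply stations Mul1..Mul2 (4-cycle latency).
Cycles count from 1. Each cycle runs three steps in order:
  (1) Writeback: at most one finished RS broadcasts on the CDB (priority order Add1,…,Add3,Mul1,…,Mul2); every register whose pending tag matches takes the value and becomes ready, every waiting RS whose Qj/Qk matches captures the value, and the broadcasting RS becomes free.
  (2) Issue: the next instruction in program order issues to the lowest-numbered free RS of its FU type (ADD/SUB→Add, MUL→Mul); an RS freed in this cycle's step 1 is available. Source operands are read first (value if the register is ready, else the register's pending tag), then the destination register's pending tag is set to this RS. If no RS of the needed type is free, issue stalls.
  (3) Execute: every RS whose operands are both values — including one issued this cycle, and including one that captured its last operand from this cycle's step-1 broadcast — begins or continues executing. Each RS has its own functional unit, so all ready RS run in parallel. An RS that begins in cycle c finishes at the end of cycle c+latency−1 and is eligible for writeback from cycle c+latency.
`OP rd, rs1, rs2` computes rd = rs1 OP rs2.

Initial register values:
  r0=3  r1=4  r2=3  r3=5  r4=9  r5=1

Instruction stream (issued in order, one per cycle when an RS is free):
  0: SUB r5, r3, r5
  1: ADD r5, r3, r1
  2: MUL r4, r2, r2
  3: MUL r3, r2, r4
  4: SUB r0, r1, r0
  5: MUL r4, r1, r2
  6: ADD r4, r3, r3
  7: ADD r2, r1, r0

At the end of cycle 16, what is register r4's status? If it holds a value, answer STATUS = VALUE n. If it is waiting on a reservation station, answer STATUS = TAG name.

STATUS = VALUE 54

c1: issue SUB r5<-Add1 | r0:3,r1:4,r2:3,r3:5,r4:9,r5:Add1
c2: issue ADD r5<-Add2 | r0:3,r1:4,r2:3,r3:5,r4:9,r5:Add2
c3: issue MUL r4<-Mul1 | r0:3,r1:4,r2:3,r3:5,r4:Mul1,r5:Add2
c4: CDB Add1=4; issue MUL r3<-Mul2 | r0:3,r1:4,r2:3,r3:Mul2,r4:Mul1,r5:Add2
c5: CDB Add2=9; issue SUB r0<-Add1 | r0:Add1,r1:4,r2:3,r3:Mul2,r4:Mul1,r5:9
c6: stall | r0:Add1,r1:4,r2:3,r3:Mul2,r4:Mul1,r5:9
c7: CDB Mul1=9; issue MUL r4<-Mul1 | r0:Add1,r1:4,r2:3,r3:Mul2,r4:Mul1,r5:9
c8: CDB Add1=1; issue ADD r4<-Add1 | r0:1,r1:4,r2:3,r3:Mul2,r4:Add1,r5:9
c9: issue ADD r2<-Add2 | r0:1,r1:4,r2:Add2,r3:Mul2,r4:Add1,r5:9
c10: - | r0:1,r1:4,r2:Add2,r3:Mul2,r4:Add1,r5:9
c11: CDB Mul1=12 | r0:1,r1:4,r2:Add2,r3:Mul2,r4:Add1,r5:9
c12: CDB Add2=5 | r0:1,r1:4,r2:5,r3:Mul2,r4:Add1,r5:9
c13: CDB Mul2=27 | r0:1,r1:4,r2:5,r3:27,r4:Add1,r5:9
c14: - | r0:1,r1:4,r2:5,r3:27,r4:Add1,r5:9
c15: - | r0:1,r1:4,r2:5,r3:27,r4:Add1,r5:9
c16: CDB Add1=54 | r0:1,r1:4,r2:5,r3:27,r4:54,r5:9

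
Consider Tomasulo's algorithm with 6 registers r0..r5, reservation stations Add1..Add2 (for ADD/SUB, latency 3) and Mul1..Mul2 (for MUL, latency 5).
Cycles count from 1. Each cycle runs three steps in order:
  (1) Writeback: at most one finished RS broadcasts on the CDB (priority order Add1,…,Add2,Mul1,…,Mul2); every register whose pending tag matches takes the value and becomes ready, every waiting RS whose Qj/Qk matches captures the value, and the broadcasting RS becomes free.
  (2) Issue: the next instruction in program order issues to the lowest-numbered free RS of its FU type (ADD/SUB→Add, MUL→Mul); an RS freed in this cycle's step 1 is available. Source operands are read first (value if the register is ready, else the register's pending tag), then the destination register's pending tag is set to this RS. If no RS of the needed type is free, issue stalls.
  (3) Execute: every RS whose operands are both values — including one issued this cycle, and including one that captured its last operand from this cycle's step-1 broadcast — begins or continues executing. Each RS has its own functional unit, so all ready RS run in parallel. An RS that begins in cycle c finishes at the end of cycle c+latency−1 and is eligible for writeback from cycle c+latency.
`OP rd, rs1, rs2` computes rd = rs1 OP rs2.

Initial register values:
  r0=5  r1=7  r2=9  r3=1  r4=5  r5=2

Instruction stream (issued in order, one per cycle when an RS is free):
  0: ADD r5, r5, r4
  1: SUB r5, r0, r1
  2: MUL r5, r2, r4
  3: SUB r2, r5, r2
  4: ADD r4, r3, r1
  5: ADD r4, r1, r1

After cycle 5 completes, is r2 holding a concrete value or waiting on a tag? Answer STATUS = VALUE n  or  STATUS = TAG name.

STATUS = TAG Add1

  c1: issue ADD r5<-Add1  regs: r0:5,r1:7,r2:9,r3:1,r4:5,r5:Add1
  c2: issue SUB r5<-Add2  regs: r0:5,r1:7,r2:9,r3:1,r4:5,r5:Add2
  c3: issue MUL r5<-Mul1  regs: r0:5,r1:7,r2:9,r3:1,r4:5,r5:Mul1
  c4: CDB Add1=7; issue SUB r2<-Add1  regs: r0:5,r1:7,r2:Add1,r3:1,r4:5,r5:Mul1
  c5: CDB Add2=-2; issue ADD r4<-Add2  regs: r0:5,r1:7,r2:Add1,r3:1,r4:Add2,r5:Mul1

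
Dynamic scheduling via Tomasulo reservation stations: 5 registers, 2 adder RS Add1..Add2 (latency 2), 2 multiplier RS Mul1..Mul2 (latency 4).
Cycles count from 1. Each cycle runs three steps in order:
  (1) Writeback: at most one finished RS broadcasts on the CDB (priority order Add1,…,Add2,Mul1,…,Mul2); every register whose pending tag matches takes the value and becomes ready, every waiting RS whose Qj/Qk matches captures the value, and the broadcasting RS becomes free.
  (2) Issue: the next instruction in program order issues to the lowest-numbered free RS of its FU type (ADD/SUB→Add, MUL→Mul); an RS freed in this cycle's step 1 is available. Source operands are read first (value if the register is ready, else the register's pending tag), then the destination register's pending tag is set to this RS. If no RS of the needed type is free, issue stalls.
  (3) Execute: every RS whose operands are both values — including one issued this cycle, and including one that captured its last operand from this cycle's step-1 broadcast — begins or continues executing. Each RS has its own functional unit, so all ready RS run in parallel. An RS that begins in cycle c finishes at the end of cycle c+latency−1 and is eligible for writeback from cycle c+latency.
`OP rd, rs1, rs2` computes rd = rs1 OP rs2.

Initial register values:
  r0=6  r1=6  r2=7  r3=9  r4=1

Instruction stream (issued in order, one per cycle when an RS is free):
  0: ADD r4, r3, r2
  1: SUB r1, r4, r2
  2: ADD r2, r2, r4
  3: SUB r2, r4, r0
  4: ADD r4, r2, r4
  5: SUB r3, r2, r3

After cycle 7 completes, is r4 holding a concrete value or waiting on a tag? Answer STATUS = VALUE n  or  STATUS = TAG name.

STATUS = TAG Add2

  c1: issue ADD r4<-Add1  regs: r0:6,r1:6,r2:7,r3:9,r4:Add1
  c2: issue SUB r1<-Add2  regs: r0:6,r1:Add2,r2:7,r3:9,r4:Add1
  c3: CDB Add1=16; issue ADD r2<-Add1  regs: r0:6,r1:Add2,r2:Add1,r3:9,r4:16
  c4: stall  regs: r0:6,r1:Add2,r2:Add1,r3:9,r4:16
  c5: CDB Add1=23; issue SUB r2<-Add1  regs: r0:6,r1:Add2,r2:Add1,r3:9,r4:16
  c6: CDB Add2=9; issue ADD r4<-Add2  regs: r0:6,r1:9,r2:Add1,r3:9,r4:Add2
  c7: CDB Add1=10; issue SUB r3<-Add1  regs: r0:6,r1:9,r2:10,r3:Add1,r4:Add2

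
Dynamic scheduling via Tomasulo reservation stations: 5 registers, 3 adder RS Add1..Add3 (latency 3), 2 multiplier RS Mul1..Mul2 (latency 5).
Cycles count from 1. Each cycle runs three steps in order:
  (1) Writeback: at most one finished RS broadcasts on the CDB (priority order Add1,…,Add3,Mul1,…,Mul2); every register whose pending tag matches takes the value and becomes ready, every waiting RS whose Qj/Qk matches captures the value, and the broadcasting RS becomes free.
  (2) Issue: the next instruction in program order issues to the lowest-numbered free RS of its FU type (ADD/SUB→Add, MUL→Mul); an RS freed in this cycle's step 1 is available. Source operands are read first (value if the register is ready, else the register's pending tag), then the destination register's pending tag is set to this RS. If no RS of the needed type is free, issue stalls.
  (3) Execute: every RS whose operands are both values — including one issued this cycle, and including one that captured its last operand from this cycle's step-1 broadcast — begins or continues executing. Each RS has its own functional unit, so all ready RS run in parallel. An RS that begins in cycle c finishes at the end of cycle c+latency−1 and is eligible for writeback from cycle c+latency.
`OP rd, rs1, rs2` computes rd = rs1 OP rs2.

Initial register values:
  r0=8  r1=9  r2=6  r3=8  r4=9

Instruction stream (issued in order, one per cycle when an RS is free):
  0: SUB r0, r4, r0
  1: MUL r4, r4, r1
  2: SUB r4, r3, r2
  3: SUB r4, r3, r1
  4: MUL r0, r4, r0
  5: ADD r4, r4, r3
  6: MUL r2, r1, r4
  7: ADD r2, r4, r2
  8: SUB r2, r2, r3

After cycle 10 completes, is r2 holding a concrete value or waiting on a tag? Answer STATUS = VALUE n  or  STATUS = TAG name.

STATUS = TAG Add2

c1: issue SUB r0<-Add1 | r0:Add1,r1:9,r2:6,r3:8,r4:9
c2: issue MUL r4<-Mul1 | r0:Add1,r1:9,r2:6,r3:8,r4:Mul1
c3: issue SUB r4<-Add2 | r0:Add1,r1:9,r2:6,r3:8,r4:Add2
c4: CDB Add1=1; issue SUB r4<-Add1 | r0:1,r1:9,r2:6,r3:8,r4:Add1
c5: issue MUL r0<-Mul2 | r0:Mul2,r1:9,r2:6,r3:8,r4:Add1
c6: CDB Add2=2; issue ADD r4<-Add2 | r0:Mul2,r1:9,r2:6,r3:8,r4:Add2
c7: CDB Add1=-1; stall | r0:Mul2,r1:9,r2:6,r3:8,r4:Add2
c8: CDB Mul1=81; issue MUL r2<-Mul1 | r0:Mul2,r1:9,r2:Mul1,r3:8,r4:Add2
c9: issue ADD r2<-Add1 | r0:Mul2,r1:9,r2:Add1,r3:8,r4:Add2
c10: CDB Add2=7; issue SUB r2<-Add2 | r0:Mul2,r1:9,r2:Add2,r3:8,r4:7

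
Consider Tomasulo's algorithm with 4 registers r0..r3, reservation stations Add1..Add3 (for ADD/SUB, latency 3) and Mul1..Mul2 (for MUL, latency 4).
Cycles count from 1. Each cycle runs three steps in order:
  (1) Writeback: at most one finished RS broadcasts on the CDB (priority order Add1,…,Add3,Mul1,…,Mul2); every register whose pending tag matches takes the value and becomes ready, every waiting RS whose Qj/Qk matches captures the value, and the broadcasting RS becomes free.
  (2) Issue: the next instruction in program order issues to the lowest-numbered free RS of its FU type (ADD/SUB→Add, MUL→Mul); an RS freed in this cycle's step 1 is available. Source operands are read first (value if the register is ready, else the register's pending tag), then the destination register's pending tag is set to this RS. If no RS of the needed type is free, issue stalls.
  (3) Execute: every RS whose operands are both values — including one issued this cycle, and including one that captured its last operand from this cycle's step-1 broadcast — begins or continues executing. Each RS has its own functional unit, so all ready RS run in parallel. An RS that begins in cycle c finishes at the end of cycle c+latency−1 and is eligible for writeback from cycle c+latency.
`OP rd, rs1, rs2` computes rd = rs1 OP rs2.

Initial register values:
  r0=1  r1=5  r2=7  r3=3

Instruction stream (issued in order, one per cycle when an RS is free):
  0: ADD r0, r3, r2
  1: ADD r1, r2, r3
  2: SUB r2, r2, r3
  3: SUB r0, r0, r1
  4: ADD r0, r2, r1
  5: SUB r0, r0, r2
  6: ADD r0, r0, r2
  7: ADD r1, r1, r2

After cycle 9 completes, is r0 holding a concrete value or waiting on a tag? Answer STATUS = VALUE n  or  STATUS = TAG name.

  c1: issue ADD r0<-Add1  regs: r0:Add1,r1:5,r2:7,r3:3
  c2: issue ADD r1<-Add2  regs: r0:Add1,r1:Add2,r2:7,r3:3
  c3: issue SUB r2<-Add3  regs: r0:Add1,r1:Add2,r2:Add3,r3:3
  c4: CDB Add1=10; issue SUB r0<-Add1  regs: r0:Add1,r1:Add2,r2:Add3,r3:3
  c5: CDB Add2=10; issue ADD r0<-Add2  regs: r0:Add2,r1:10,r2:Add3,r3:3
  c6: CDB Add3=4; issue SUB r0<-Add3  regs: r0:Add3,r1:10,r2:4,r3:3
  c7: stall  regs: r0:Add3,r1:10,r2:4,r3:3
  c8: CDB Add1=0; issue ADD r0<-Add1  regs: r0:Add1,r1:10,r2:4,r3:3
  c9: CDB Add2=14; issue ADD r1<-Add2  regs: r0:Add1,r1:Add2,r2:4,r3:3

STATUS = TAG Add1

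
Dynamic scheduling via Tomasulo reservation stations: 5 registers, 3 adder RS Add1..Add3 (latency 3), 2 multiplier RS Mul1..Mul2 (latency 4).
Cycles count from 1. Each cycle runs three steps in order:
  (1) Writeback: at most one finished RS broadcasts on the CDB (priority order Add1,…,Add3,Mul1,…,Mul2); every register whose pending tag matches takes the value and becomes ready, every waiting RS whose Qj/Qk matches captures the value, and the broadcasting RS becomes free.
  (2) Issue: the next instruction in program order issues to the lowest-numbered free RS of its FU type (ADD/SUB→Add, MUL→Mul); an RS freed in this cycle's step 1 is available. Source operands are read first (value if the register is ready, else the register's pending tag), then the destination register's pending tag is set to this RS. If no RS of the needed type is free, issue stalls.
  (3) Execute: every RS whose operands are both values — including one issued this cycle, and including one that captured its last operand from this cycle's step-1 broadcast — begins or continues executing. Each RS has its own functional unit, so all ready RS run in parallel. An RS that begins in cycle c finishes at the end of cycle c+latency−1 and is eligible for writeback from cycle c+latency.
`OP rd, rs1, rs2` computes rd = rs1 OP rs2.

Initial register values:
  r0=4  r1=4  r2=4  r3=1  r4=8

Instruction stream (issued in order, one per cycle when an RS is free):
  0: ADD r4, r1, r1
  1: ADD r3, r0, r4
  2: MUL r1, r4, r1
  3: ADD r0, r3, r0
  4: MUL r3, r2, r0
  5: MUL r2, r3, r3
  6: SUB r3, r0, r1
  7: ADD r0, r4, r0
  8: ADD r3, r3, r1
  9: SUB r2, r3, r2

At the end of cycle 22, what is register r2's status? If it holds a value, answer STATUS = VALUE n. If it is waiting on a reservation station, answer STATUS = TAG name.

  c1: issue ADD r4<-Add1  regs: r0:4,r1:4,r2:4,r3:1,r4:Add1
  c2: issue ADD r3<-Add2  regs: r0:4,r1:4,r2:4,r3:Add2,r4:Add1
  c3: issue MUL r1<-Mul1  regs: r0:4,r1:Mul1,r2:4,r3:Add2,r4:Add1
  c4: CDB Add1=8; issue ADD r0<-Add1  regs: r0:Add1,r1:Mul1,r2:4,r3:Add2,r4:8
  c5: issue MUL r3<-Mul2  regs: r0:Add1,r1:Mul1,r2:4,r3:Mul2,r4:8
  c6: stall  regs: r0:Add1,r1:Mul1,r2:4,r3:Mul2,r4:8
  c7: CDB Add2=12; stall  regs: r0:Add1,r1:Mul1,r2:4,r3:Mul2,r4:8
  c8: CDB Mul1=32; issue MUL r2<-Mul1  regs: r0:Add1,r1:32,r2:Mul1,r3:Mul2,r4:8
  c9: issue SUB r3<-Add2  regs: r0:Add1,r1:32,r2:Mul1,r3:Add2,r4:8
  c10: CDB Add1=16; issue ADD r0<-Add1  regs: r0:Add1,r1:32,r2:Mul1,r3:Add2,r4:8
  c11: issue ADD r3<-Add3  regs: r0:Add1,r1:32,r2:Mul1,r3:Add3,r4:8
  c12: stall  regs: r0:Add1,r1:32,r2:Mul1,r3:Add3,r4:8
  c13: CDB Add1=24; issue SUB r2<-Add1  regs: r0:24,r1:32,r2:Add1,r3:Add3,r4:8
  c14: CDB Add2=-16  regs: r0:24,r1:32,r2:Add1,r3:Add3,r4:8
  c15: CDB Mul2=64  regs: r0:24,r1:32,r2:Add1,r3:Add3,r4:8
  c16: -  regs: r0:24,r1:32,r2:Add1,r3:Add3,r4:8
  c17: CDB Add3=16  regs: r0:24,r1:32,r2:Add1,r3:16,r4:8
  c18: -  regs: r0:24,r1:32,r2:Add1,r3:16,r4:8
  c19: CDB Mul1=4096  regs: r0:24,r1:32,r2:Add1,r3:16,r4:8
  c20: -  regs: r0:24,r1:32,r2:Add1,r3:16,r4:8
  c21: -  regs: r0:24,r1:32,r2:Add1,r3:16,r4:8
  c22: CDB Add1=-4080  regs: r0:24,r1:32,r2:-4080,r3:16,r4:8

STATUS = VALUE -4080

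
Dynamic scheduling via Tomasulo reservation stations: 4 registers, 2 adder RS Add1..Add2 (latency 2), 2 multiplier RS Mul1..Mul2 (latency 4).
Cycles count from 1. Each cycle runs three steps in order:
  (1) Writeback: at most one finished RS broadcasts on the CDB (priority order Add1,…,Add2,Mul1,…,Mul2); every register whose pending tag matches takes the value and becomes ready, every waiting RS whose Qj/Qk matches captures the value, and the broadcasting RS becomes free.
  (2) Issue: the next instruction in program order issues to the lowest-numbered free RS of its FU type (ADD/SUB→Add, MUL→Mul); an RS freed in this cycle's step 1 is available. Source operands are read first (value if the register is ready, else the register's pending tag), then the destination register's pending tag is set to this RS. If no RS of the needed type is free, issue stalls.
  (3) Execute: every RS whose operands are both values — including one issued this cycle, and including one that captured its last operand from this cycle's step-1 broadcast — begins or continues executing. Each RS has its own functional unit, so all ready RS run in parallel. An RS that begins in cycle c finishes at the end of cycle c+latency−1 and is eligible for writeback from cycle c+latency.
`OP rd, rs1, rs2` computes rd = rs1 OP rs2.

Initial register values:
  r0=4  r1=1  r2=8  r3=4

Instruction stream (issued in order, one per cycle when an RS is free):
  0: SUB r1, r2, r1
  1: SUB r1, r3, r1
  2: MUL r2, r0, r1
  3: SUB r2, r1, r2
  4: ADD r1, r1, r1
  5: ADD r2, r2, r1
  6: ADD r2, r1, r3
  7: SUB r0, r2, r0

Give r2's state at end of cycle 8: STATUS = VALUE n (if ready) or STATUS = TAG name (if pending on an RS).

STATUS = TAG Add2

cycle 1: issue SUB r1<-Add1 // r0:4,r1:Add1,r2:8,r3:4
cycle 2: issue SUB r1<-Add2 // r0:4,r1:Add2,r2:8,r3:4
cycle 3: CDB Add1=7; issue MUL r2<-Mul1 // r0:4,r1:Add2,r2:Mul1,r3:4
cycle 4: issue SUB r2<-Add1 // r0:4,r1:Add2,r2:Add1,r3:4
cycle 5: CDB Add2=-3; issue ADD r1<-Add2 // r0:4,r1:Add2,r2:Add1,r3:4
cycle 6: stall // r0:4,r1:Add2,r2:Add1,r3:4
cycle 7: CDB Add2=-6; issue ADD r2<-Add2 // r0:4,r1:-6,r2:Add2,r3:4
cycle 8: stall // r0:4,r1:-6,r2:Add2,r3:4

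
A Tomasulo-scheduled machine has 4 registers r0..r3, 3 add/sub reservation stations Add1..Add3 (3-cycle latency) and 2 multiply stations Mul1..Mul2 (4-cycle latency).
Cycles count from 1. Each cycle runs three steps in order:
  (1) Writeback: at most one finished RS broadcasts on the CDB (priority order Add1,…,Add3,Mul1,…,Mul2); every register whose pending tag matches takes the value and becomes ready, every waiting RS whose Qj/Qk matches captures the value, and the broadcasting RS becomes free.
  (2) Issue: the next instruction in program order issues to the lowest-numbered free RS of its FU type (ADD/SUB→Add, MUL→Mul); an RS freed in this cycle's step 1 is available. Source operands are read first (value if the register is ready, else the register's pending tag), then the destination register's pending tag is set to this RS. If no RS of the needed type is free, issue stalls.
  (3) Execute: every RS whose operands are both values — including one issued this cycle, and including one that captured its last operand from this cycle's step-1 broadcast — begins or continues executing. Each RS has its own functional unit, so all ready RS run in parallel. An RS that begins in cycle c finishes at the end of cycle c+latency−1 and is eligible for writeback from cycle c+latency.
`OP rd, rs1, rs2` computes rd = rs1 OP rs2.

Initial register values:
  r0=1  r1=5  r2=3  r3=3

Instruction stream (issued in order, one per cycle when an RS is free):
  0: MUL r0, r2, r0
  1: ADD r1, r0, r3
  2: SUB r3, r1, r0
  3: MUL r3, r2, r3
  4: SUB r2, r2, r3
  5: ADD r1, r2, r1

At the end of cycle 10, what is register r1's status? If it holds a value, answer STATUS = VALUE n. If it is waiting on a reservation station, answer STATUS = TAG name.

  c1: issue MUL r0<-Mul1  regs: r0:Mul1,r1:5,r2:3,r3:3
  c2: issue ADD r1<-Add1  regs: r0:Mul1,r1:Add1,r2:3,r3:3
  c3: issue SUB r3<-Add2  regs: r0:Mul1,r1:Add1,r2:3,r3:Add2
  c4: issue MUL r3<-Mul2  regs: r0:Mul1,r1:Add1,r2:3,r3:Mul2
  c5: CDB Mul1=3; issue SUB r2<-Add3  regs: r0:3,r1:Add1,r2:Add3,r3:Mul2
  c6: stall  regs: r0:3,r1:Add1,r2:Add3,r3:Mul2
  c7: stall  regs: r0:3,r1:Add1,r2:Add3,r3:Mul2
  c8: CDB Add1=6; issue ADD r1<-Add1  regs: r0:3,r1:Add1,r2:Add3,r3:Mul2
  c9: -  regs: r0:3,r1:Add1,r2:Add3,r3:Mul2
  c10: -  regs: r0:3,r1:Add1,r2:Add3,r3:Mul2

STATUS = TAG Add1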